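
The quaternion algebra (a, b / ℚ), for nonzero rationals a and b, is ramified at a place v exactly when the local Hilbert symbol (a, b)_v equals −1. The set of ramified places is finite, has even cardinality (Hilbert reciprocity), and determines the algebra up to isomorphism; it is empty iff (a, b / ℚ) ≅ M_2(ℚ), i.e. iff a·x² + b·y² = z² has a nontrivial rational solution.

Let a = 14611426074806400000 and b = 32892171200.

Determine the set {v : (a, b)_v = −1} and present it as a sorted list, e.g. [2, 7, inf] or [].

Mod squares: a ≡ 85, b ≡ 419543. Check v ∈ {∞, 2, 3, 5, 7, 17, 23, 29, 37}.
v=7: a=7^2·(≡2), b=7^2·(≡6) mod 7; (2|7)=+1, (6|7)=-1; (−1)^{2·2·3}·(+1)^2·(-1)^2 = +1.
v=2: v_2(a)=10, v_2(b)=6; units ≡ 5, 7 (mod 8); ε·ε+αω+βω = 0·1+10·0+6·1 ≡ 0  ⇒  (a,b)_2 = +1.
v=3: a=3^2·(≡1), b=3^0·(≡2) mod 3; (1|3)=+1, (2|3)=-1; (−1)^{2·0·1}·(+1)^0·(-1)^2 = +1.
v=17: a=17^1·(≡11), b=17^1·(≡3) mod 17; (11|17)=-1, (3|17)=-1; (−1)^{1·1·8}·(-1)^1·(-1)^1 = +1.
v=37: a=37^2·(≡7), b=37^1·(≡23) mod 37; (7|37)=+1, (23|37)=-1; (−1)^{2·1·18}·(+1)^1·(-1)^2 = +1.
v=5: a=5^5·(≡3), b=5^2·(≡3) mod 5; (3|5)=-1, (3|5)=-1; (−1)^{5·2·2}·(-1)^2·(-1)^5 = -1.
v=29: a=29^2·(≡11), b=29^1·(≡6) mod 29; (11|29)=-1, (6|29)=+1; (−1)^{2·1·14}·(-1)^1·(+1)^2 = -1.
v=∞: 85 > 0 and 419543 > 0  ⇒  (a,b)_∞ = +1.
v=23: a=23^2·(≡4), b=23^1·(≡9) mod 23; (4|23)=+1, (9|23)=+1; (−1)^{2·1·11}·(+1)^1·(+1)^2 = +1.
(85, 419543 / ℚ) ramifies at {5, 29}: a division algebra.

[5, 29]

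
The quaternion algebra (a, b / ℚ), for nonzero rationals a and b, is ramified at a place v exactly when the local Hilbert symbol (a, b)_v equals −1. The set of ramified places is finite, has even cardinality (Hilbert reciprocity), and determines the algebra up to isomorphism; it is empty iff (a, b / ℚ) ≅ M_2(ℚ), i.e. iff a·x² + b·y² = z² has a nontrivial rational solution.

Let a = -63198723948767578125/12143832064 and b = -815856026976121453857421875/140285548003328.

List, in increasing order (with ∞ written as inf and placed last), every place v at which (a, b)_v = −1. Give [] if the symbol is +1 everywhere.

[5, inf]

Mod squares: a ≡ -455, b ≡ -9282. Check v ∈ {∞, 2, 3, 5, 7, 13, 17, 19}.
v=17: a=17^4·(≡13), b=17^5·(≡1) mod 17; (13|17)=+1, (1|17)=+1; (−1)^{4·5·8}·(+1)^5·(+1)^4 = +1.
v=∞: -455 < 0 and -9282 < 0  ⇒  (a,b)_∞ = -1.
v=5: a=5^9·(≡4), b=5^14·(≡2) mod 5; (4|5)=+1, (2|5)=-1; (−1)^{9·14·2}·(+1)^14·(-1)^9 = -1.
v=7: a=7^-1·(≡6), b=7^-1·(≡2) mod 7; (6|7)=-1, (2|7)=+1; (−1)^{-1·-1·3}·(-1)^-1·(+1)^-1 = +1.
v=2: v_2(a)=-10, v_2(b)=-15; units ≡ 1, 7 (mod 8); ε·ε+αω+βω = 0·1+-10·0+-15·0 ≡ 0  ⇒  (a,b)_2 = +1.
v=13: a=13^-1·(≡12), b=13^-1·(≡10) mod 13; (12|13)=+1, (10|13)=+1; (−1)^{-1·-1·6}·(+1)^-1·(+1)^-1 = +1.
v=3: a=3^18·(≡1), b=3^23·(≡2) mod 3; (1|3)=+1, (2|3)=-1; (−1)^{18·23·1}·(+1)^23·(-1)^18 = +1.
v=19: a=19^-4·(≡17), b=19^-6·(≡5) mod 19; (17|19)=+1, (5|19)=+1; (−1)^{-4·-6·9}·(+1)^-6·(+1)^-4 = +1.
|Ram(-455, -9282)| = 2, even; anisotropic at {5, ∞}.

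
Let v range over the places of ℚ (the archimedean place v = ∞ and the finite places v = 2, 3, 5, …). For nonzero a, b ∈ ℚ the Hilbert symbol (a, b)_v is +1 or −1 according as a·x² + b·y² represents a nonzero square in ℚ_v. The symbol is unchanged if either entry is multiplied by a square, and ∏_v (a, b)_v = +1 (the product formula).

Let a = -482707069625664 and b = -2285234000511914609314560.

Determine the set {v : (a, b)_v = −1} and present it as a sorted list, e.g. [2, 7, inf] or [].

[3, 13, 19, inf]

Mod squares: a ≡ -7429, b ≡ -159315. Check v ∈ {∞, 2, 3, 5, 13, 17, 19, 23, 43}.
v=43: a=43^2·(≡16), b=43^3·(≡35) mod 43; (16|43)=+1, (35|43)=+1; (−1)^{2·3·21}·(+1)^3·(+1)^2 = +1.
v=5: a=5^0·(≡1), b=5^1·(≡3) mod 5; (1|5)=+1, (3|5)=-1; (−1)^{0·1·2}·(+1)^1·(-1)^0 = +1.
v=13: a=13^2·(≡8), b=13^3·(≡12) mod 13; (8|13)=-1, (12|13)=+1; (−1)^{2·3·6}·(-1)^3·(+1)^2 = -1.
v=19: a=19^3·(≡13), b=19^5·(≡12) mod 19; (13|19)=-1, (12|19)=-1; (−1)^{3·5·9}·(-1)^5·(-1)^3 = -1.
v=23: a=23^1·(≡21), b=23^2·(≡2) mod 23; (21|23)=-1, (2|23)=+1; (−1)^{1·2·11}·(-1)^2·(+1)^1 = +1.
v=17: a=17^1·(≡10), b=17^2·(≡15) mod 17; (10|17)=-1, (15|17)=+1; (−1)^{1·2·8}·(-1)^2·(+1)^1 = +1.
v=2: v_2(a)=6, v_2(b)=8; units ≡ 3, 5 (mod 8); ε·ε+αω+βω = 1·0+6·1+8·1 ≡ 0  ⇒  (a,b)_2 = +1.
v=∞: -7429 < 0 and -159315 < 0  ⇒  (a,b)_∞ = -1.
v=3: a=3^2·(≡2), b=3^3·(≡1) mod 3; (2|3)=-1, (1|3)=+1; (−1)^{2·3·1}·(-1)^3·(+1)^2 = -1.
Ram(-7429, -159315) = {3, 13, 19, ∞}; no ℚ_3-point on the conic.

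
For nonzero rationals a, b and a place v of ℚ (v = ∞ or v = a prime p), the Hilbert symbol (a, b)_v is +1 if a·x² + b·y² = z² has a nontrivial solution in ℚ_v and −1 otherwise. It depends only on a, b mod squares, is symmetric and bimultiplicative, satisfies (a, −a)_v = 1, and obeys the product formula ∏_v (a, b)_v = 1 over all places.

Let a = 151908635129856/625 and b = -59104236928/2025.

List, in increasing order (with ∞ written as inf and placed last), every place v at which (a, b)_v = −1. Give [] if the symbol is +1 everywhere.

[2, 3]

Mod squares: a ≡ 3534, b ≡ -22. Check v ∈ {∞, 2, 3, 5, 11, 19, 31}.
v=11: a=11^2·(≡1), b=11^3·(≡1) mod 11; (1|11)=+1, (1|11)=+1; (−1)^{2·3·5}·(+1)^3·(+1)^2 = +1.
v=∞: 3534 > 0 and -22 < 0  ⇒  (a,b)_∞ = +1.
v=5: a=5^-4·(≡1), b=5^-2·(≡2) mod 5; (1|5)=+1, (2|5)=-1; (−1)^{-4·-2·2}·(+1)^-2·(-1)^-4 = +1.
v=31: a=31^3·(≡27), b=31^2·(≡16) mod 31; (27|31)=-1, (16|31)=+1; (−1)^{3·2·15}·(-1)^2·(+1)^3 = +1.
v=2: v_2(a)=11, v_2(b)=7; units ≡ 7, 5 (mod 8); ε·ε+αω+βω = 1·0+11·1+7·0 ≡ 1  ⇒  (a,b)_2 = -1.
v=3: a=3^1·(≡2), b=3^-4·(≡2) mod 3; (2|3)=-1, (2|3)=-1; (−1)^{1·-4·1}·(-1)^-4·(-1)^1 = -1.
v=19: a=19^3·(≡15), b=19^2·(≡5) mod 19; (15|19)=-1, (5|19)=+1; (−1)^{3·2·9}·(-1)^2·(+1)^3 = +1.
(3534, -22 / ℚ) ramifies at {2, 3}: a division algebra.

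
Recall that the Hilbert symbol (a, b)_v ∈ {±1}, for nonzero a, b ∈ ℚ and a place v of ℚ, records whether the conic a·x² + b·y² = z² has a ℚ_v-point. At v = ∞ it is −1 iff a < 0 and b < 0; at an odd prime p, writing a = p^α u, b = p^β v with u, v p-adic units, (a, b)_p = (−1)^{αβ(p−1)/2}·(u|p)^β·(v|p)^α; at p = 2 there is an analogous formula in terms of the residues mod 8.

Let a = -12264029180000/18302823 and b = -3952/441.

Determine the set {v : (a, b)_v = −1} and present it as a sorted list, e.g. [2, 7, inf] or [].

[7, 13, 19, inf]

(a, b) ≡ (-266, -247) mod (ℚ^×)²; places V = {2, 3, 5, 7, 11, 13, 19, 23, ∞}.
(a,b)_11: α=-2, u≡9; β=0, v≡8 (mod 11); (9|11)=+1, (8|11)=-1; sign (−1)^0·+1^0·-1^-2 = +1.
(a,b)_7: α=-5, u≡1; β=-2, v≡5 (mod 7); (1|7)=+1, (5|7)=-1; sign (−1)^0·+1^-2·-1^-5 = -1.
(a,b)_23: α=2, u≡7; β=0, v≡1 (mod 23); (7|23)=-1, (1|23)=+1; sign (−1)^0·-1^0·+1^2 = +1.
(a,b)_3: α=-2, u≡1; β=-2, v≡2 (mod 3); (1|3)=+1, (2|3)=-1; sign (−1)^0·+1^-2·-1^-2 = +1.
(a,b)_2: α=5, β=4; u≡3, v≡1 (mod 8); ε(u)ε(v)=1·0, αω(v)=5·0, βω(u)=4·1; sum ≡ 0  ⇒  +1.
(a,b)_13: α=2, u≡6; β=1, v≡5 (mod 13); (6|13)=-1, (5|13)=-1; sign (−1)^0·-1^1·-1^2 = -1.
(a,b)_19: α=3, u≡11; β=1, v≡5 (mod 19); (11|19)=+1, (5|19)=+1; sign (−1)^1·+1^1·+1^3 = -1.
(a,b)_∞: sgn(-266)=−, sgn(-247)=−, so -1.
(a,b)_5: α=4, u≡4; β=0, v≡3 (mod 5); (4|5)=+1, (3|5)=-1; sign (−1)^0·+1^0·-1^4 = +1.
(-266, -247 / ℚ) ramifies at {7, 13, 19, ∞}: a division algebra.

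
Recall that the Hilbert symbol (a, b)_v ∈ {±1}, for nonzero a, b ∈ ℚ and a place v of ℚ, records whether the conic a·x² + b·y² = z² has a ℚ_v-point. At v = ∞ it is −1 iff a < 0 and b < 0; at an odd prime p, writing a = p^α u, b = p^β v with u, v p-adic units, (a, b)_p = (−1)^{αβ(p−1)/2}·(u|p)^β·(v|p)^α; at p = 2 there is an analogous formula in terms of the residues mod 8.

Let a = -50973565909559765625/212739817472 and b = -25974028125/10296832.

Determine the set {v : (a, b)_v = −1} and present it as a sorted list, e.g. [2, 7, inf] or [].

Mod squares: a ≡ -34, b ≡ -1190. Check v ∈ {∞, 2, 3, 5, 7, 13, 17, 31}.
v=∞: -34 < 0 and -1190 < 0  ⇒  (a,b)_∞ = -1.
v=31: a=31^8·(≡10), b=31^4·(≡2) mod 31; (10|31)=+1, (2|31)=+1; (−1)^{8·4·15}·(+1)^4·(+1)^8 = +1.
v=5: a=5^8·(≡1), b=5^5·(≡3) mod 5; (1|5)=+1, (3|5)=-1; (−1)^{8·5·2}·(+1)^5·(-1)^8 = +1.
v=2: v_2(a)=-19, v_2(b)=-9; units ≡ 7, 5 (mod 8); ε·ε+αω+βω = 1·0+-19·1+-9·0 ≡ 1  ⇒  (a,b)_2 = -1.
v=7: a=7^-4·(≡4), b=7^-1·(≡6) mod 7; (4|7)=+1, (6|7)=-1; (−1)^{-4·-1·3}·(+1)^-1·(-1)^-4 = +1.
v=13: a=13^-2·(≡2), b=13^-2·(≡2) mod 13; (2|13)=-1, (2|13)=-1; (−1)^{-2·-2·6}·(-1)^-2·(-1)^-2 = +1.
v=3: a=3^2·(≡2), b=3^2·(≡1) mod 3; (2|3)=-1, (1|3)=+1; (−1)^{2·2·1}·(-1)^2·(+1)^2 = +1.
v=17: a=17^1·(≡4), b=17^-1·(≡15) mod 17; (4|17)=+1, (15|17)=+1; (−1)^{1·-1·8}·(+1)^-1·(+1)^1 = +1.
(-34, -1190 / ℚ) ramifies at {2, ∞}: a division algebra.

[2, inf]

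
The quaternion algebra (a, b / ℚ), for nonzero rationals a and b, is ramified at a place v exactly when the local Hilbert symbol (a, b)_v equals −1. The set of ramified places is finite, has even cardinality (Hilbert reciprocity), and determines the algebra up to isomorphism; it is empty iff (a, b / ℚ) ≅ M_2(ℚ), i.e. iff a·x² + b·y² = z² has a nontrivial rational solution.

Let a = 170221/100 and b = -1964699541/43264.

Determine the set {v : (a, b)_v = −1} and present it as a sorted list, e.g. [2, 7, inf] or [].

[41, 43]

Mod squares: a ≡ 589, b ≡ -12341. Check v ∈ {∞, 2, 3, 5, 7, 13, 17, 19, 31, 41, 43}.
v=2: v_2(a)=-2, v_2(b)=-8; units ≡ 5, 3 (mod 8); ε·ε+αω+βω = 0·1+-2·1+-8·1 ≡ 0  ⇒  (a,b)_2 = +1.
v=41: a=41^0·(≡29), b=41^1·(≡35) mod 41; (29|41)=-1, (35|41)=-1; (−1)^{0·1·20}·(-1)^1·(-1)^0 = -1.
v=17: a=17^2·(≡3), b=17^0·(≡4) mod 17; (3|17)=-1, (4|17)=+1; (−1)^{2·0·8}·(-1)^0·(+1)^2 = +1.
v=5: a=5^-2·(≡4), b=5^0·(≡1) mod 5; (4|5)=+1, (1|5)=+1; (−1)^{-2·0·2}·(+1)^0·(+1)^-2 = +1.
v=13: a=13^0·(≡10), b=13^-2·(≡3) mod 13; (10|13)=+1, (3|13)=+1; (−1)^{0·-2·6}·(+1)^-2·(+1)^0 = +1.
v=∞: 589 > 0 and -12341 < 0  ⇒  (a,b)_∞ = +1.
v=43: a=43^0·(≡5), b=43^1·(≡35) mod 43; (5|43)=-1, (35|43)=+1; (−1)^{0·1·21}·(-1)^1·(+1)^0 = -1.
v=7: a=7^0·(≡1), b=7^3·(≡2) mod 7; (1|7)=+1, (2|7)=+1; (−1)^{0·3·3}·(+1)^3·(+1)^0 = +1.
v=3: a=3^0·(≡1), b=3^2·(≡1) mod 3; (1|3)=+1, (1|3)=+1; (−1)^{0·2·1}·(+1)^2·(+1)^0 = +1.
v=19: a=19^1·(≡2), b=19^2·(≡17) mod 19; (2|19)=-1, (17|19)=+1; (−1)^{1·2·9}·(-1)^2·(+1)^1 = +1.
v=31: a=31^1·(≡5), b=31^0·(≡4) mod 31; (5|31)=+1, (4|31)=+1; (−1)^{1·0·15}·(+1)^0·(+1)^1 = +1.
(589, -12341 / ℚ) ramifies at {41, 43}: a division algebra.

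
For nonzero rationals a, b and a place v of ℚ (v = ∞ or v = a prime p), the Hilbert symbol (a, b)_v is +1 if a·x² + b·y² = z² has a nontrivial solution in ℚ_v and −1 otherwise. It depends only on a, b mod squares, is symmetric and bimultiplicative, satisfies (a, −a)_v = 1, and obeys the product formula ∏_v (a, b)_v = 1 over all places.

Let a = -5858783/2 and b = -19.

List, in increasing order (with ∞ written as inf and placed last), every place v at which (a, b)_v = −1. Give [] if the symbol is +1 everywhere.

[2, 29, 31, inf]

(a, b) ≡ (-239134, -19) mod (ℚ^×)²; places V = {2, 7, 19, 29, 31, ∞}.
(a,b)_29: α=1, u≡8; β=0, v≡10 (mod 29); (8|29)=-1, (10|29)=-1; sign (−1)^0·-1^0·-1^1 = -1.
(a,b)_7: α=3, u≡3; β=0, v≡2 (mod 7); (3|7)=-1, (2|7)=+1; sign (−1)^0·-1^0·+1^3 = +1.
(a,b)_2: α=-1, β=0; u≡1, v≡5 (mod 8); ε(u)ε(v)=0·0, αω(v)=-1·1, βω(u)=0·0; sum ≡ 1  ⇒  -1.
(a,b)_∞: sgn(-239134)=−, sgn(-19)=−, so -1.
(a,b)_19: α=1, u≡16; β=1, v≡18 (mod 19); (16|19)=+1, (18|19)=-1; sign (−1)^1·+1^1·-1^1 = +1.
(a,b)_31: α=1, u≡7; β=0, v≡12 (mod 31); (7|31)=+1, (12|31)=-1; sign (−1)^0·+1^0·-1^1 = -1.
Ram(-239134, -19) = {2, 29, 31, ∞}; no ℚ_2-point on the conic.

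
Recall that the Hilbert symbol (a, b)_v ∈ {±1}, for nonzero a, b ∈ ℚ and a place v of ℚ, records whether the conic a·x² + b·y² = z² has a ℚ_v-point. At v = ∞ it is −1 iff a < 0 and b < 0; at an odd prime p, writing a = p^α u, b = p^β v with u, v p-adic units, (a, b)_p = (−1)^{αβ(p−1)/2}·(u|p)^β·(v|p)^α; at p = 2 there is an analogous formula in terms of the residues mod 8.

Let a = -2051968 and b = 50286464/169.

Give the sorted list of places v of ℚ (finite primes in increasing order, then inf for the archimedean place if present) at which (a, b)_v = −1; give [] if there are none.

(a, b) ≡ (-32062, 785726) mod (ℚ^×)²; places V = {2, 13, 17, 19, 23, 29, 31, 41, ∞}.
(a,b)_17: α=1, u≡13; β=0, v≡12 (mod 17); (13|17)=+1, (12|17)=-1; sign (−1)^0·+1^0·-1^1 = -1.
(a,b)_∞: sgn(-32062)=−, sgn(785726)=+, so +1.
(a,b)_29: α=0, u≡14; β=1, v≡2 (mod 29); (14|29)=-1, (2|29)=-1; sign (−1)^0·-1^1·-1^0 = -1.
(a,b)_41: α=1, u≡13; β=0, v≡1 (mod 41); (13|41)=-1, (1|41)=+1; sign (−1)^0·-1^0·+1^1 = +1.
(a,b)_23: α=1, u≡1; β=1, v≡10 (mod 23); (1|23)=+1, (10|23)=-1; sign (−1)^1·+1^1·-1^1 = +1.
(a,b)_13: α=0, u≡4; β=-2, v≡7 (mod 13); (4|13)=+1, (7|13)=-1; sign (−1)^0·+1^-2·-1^0 = +1.
(a,b)_19: α=0, u≡13; β=1, v≡3 (mod 19); (13|19)=-1, (3|19)=-1; sign (−1)^0·-1^1·-1^0 = -1.
(a,b)_2: α=7, β=7; u≡1, v≡7 (mod 8); ε(u)ε(v)=0·1, αω(v)=7·0, βω(u)=7·0; sum ≡ 0  ⇒  +1.
(a,b)_31: α=0, u≡15; β=1, v≡16 (mod 31); (15|31)=-1, (16|31)=+1; sign (−1)^0·-1^1·+1^0 = -1.
Ram(-32062, 785726) = {17, 19, 29, 31}; no ℚ_17-point on the conic.

[17, 19, 29, 31]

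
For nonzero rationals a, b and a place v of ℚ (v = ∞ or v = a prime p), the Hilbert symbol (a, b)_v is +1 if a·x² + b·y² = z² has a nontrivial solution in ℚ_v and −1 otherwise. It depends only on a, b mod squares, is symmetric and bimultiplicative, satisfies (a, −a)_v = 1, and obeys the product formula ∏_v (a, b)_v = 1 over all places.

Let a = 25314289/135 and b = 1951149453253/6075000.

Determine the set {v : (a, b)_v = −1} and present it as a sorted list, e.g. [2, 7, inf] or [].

Mod squares: a ≡ 25935, b ≡ 3990. Check v ∈ {∞, 2, 3, 5, 7, 11, 13, 19}.
v=2: v_2(a)=0, v_2(b)=-3; units ≡ 7, 3 (mod 8); ε·ε+αω+βω = 1·1+0·1+-3·0 ≡ 1  ⇒  (a,b)_2 = -1.
v=∞: 25935 > 0 and 3990 > 0  ⇒  (a,b)_∞ = +1.
v=3: a=3^-3·(≡2), b=3^-5·(≡1) mod 3; (2|3)=-1, (1|3)=+1; (−1)^{-3·-5·1}·(-1)^-5·(+1)^-3 = +1.
v=5: a=5^-1·(≡2), b=5^-5·(≡2) mod 5; (2|5)=-1, (2|5)=-1; (−1)^{-1·-5·2}·(-1)^-5·(-1)^-1 = +1.
v=13: a=13^1·(≡7), b=13^2·(≡1) mod 13; (7|13)=-1, (1|13)=+1; (−1)^{1·2·6}·(-1)^2·(+1)^1 = +1.
v=11: a=11^4·(≡8), b=11^6·(≡8) mod 11; (8|11)=-1, (8|11)=-1; (−1)^{4·6·5}·(-1)^6·(-1)^4 = +1.
v=19: a=19^1·(≡16), b=19^1·(≡7) mod 19; (16|19)=+1, (7|19)=+1; (−1)^{1·1·9}·(+1)^1·(+1)^1 = -1.
v=7: a=7^1·(≡4), b=7^3·(≡5) mod 7; (4|7)=+1, (5|7)=-1; (−1)^{1·3·3}·(+1)^3·(-1)^1 = +1.
(25935, 3990 / ℚ) ramifies at {2, 19}: a division algebra.

[2, 19]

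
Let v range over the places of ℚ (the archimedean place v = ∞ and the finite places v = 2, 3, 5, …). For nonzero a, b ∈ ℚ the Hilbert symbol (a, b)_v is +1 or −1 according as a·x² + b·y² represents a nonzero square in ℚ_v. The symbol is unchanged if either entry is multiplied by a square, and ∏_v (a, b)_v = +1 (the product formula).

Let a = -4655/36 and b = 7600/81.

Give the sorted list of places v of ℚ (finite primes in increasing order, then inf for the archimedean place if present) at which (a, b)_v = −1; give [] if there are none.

(a, b) ≡ (-95, 19) mod (ℚ^×)²; places V = {2, 3, 5, 7, 19, ∞}.
(a,b)_∞: sgn(-95)=−, sgn(19)=+, so +1.
(a,b)_19: α=1, u≡18; β=1, v≡4 (mod 19); (18|19)=-1, (4|19)=+1; sign (−1)^1·-1^1·+1^1 = +1.
(a,b)_2: α=-2, β=4; u≡1, v≡3 (mod 8); ε(u)ε(v)=0·1, αω(v)=-2·1, βω(u)=4·0; sum ≡ 0  ⇒  +1.
(a,b)_3: α=-2, u≡1; β=-4, v≡1 (mod 3); (1|3)=+1, (1|3)=+1; sign (−1)^0·+1^-4·+1^-2 = +1.
(a,b)_7: α=2, u≡3; β=0, v≡3 (mod 7); (3|7)=-1, (3|7)=-1; sign (−1)^0·-1^0·-1^2 = +1.
(a,b)_5: α=1, u≡4; β=2, v≡4 (mod 5); (4|5)=+1, (4|5)=+1; sign (−1)^0·+1^2·+1^1 = +1.
Ram(a, b) = ∅: the form -95·x² + 19·y² − z² is isotropic over every ℚ_v, so by Hasse–Minkowski it is isotropic over ℚ.

[]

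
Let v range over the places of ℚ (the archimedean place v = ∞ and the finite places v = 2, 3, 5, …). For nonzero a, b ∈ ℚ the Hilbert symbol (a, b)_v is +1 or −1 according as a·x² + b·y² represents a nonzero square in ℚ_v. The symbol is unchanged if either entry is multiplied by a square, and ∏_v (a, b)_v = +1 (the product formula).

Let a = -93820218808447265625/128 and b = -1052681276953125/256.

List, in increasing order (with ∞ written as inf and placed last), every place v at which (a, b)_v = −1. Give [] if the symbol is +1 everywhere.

Mod squares: a ≡ -4370, b ≡ -589. Check v ∈ {∞, 2, 3, 5, 19, 23, 31}.
v=31: a=31^4·(≡19), b=31^3·(≡24) mod 31; (19|31)=+1, (24|31)=-1; (−1)^{4·3·15}·(+1)^3·(-1)^4 = +1.
v=19: a=19^1·(≡1), b=19^1·(≡7) mod 19; (1|19)=+1, (7|19)=+1; (−1)^{1·1·9}·(+1)^1·(+1)^1 = -1.
v=∞: -4370 < 0 and -589 < 0  ⇒  (a,b)_∞ = -1.
v=23: a=23^3·(≡21), b=23^2·(≡2) mod 23; (21|23)=-1, (2|23)=+1; (−1)^{3·2·11}·(-1)^2·(+1)^3 = +1.
v=2: v_2(a)=-7, v_2(b)=-8; units ≡ 7, 3 (mod 8); ε·ε+αω+βω = 1·1+-7·1+-8·0 ≡ 0  ⇒  (a,b)_2 = +1.
v=5: a=5^11·(≡1), b=5^8·(≡1) mod 5; (1|5)=+1, (1|5)=+1; (−1)^{11·8·2}·(+1)^8·(+1)^11 = +1.
v=3: a=3^2·(≡1), b=3^2·(≡2) mod 3; (1|3)=+1, (2|3)=-1; (−1)^{2·2·1}·(+1)^2·(-1)^2 = +1.
Ram(-4370, -589) = {19, ∞}; no ℚ_19-point on the conic.

[19, inf]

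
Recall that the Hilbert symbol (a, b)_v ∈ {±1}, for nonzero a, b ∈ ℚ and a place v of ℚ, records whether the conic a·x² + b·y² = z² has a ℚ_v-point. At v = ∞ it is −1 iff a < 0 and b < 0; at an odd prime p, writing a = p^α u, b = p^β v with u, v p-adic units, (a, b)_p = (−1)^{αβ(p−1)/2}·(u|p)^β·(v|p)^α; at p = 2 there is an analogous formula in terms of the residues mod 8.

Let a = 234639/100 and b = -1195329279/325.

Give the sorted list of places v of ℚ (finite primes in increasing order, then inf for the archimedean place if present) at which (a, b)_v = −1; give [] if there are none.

Mod squares: a ≡ 31, b ≡ -19227. Check v ∈ {∞, 2, 3, 5, 13, 17, 29, 31}.
v=31: a=31^1·(≡14), b=31^2·(≡21) mod 31; (14|31)=+1, (21|31)=-1; (−1)^{1·2·15}·(+1)^2·(-1)^1 = -1.
v=29: a=29^2·(≡17), b=29^3·(≡24) mod 29; (17|29)=-1, (24|29)=+1; (−1)^{2·3·14}·(-1)^3·(+1)^2 = -1.
v=∞: 31 > 0 and -19227 < 0  ⇒  (a,b)_∞ = +1.
v=5: a=5^-2·(≡1), b=5^-2·(≡2) mod 5; (1|5)=+1, (2|5)=-1; (−1)^{-2·-2·2}·(+1)^-2·(-1)^-2 = +1.
v=13: a=13^0·(≡6), b=13^-1·(≡1) mod 13; (6|13)=-1, (1|13)=+1; (−1)^{0·-1·6}·(-1)^-1·(+1)^0 = -1.
v=2: v_2(a)=-2, v_2(b)=0; units ≡ 7, 5 (mod 8); ε·ε+αω+βω = 1·0+-2·1+0·0 ≡ 0  ⇒  (a,b)_2 = +1.
v=17: a=17^0·(≡6), b=17^1·(≡13) mod 17; (6|17)=-1, (13|17)=+1; (−1)^{0·1·8}·(-1)^1·(+1)^0 = -1.
v=3: a=3^2·(≡1), b=3^1·(≡2) mod 3; (1|3)=+1, (2|3)=-1; (−1)^{2·1·1}·(+1)^1·(-1)^2 = +1.
Ram(31, -19227) = {13, 17, 29, 31}; no ℚ_13-point on the conic.

[13, 17, 29, 31]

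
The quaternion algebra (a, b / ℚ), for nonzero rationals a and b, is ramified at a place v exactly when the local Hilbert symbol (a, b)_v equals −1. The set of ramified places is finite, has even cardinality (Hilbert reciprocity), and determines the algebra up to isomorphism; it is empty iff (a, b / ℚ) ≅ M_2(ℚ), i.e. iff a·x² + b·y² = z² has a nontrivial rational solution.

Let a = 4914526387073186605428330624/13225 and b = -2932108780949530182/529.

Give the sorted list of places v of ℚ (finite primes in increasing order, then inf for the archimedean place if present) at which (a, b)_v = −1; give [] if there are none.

(a, b) ≡ (546, -21318) mod (ℚ^×)²; places V = {2, 3, 5, 7, 11, 13, 17, 19, 23, ∞}.
(a,b)_19: α=6, u≡18; β=5, v≡3 (mod 19); (18|19)=-1, (3|19)=-1; sign (−1)^0·-1^5·-1^6 = -1.
(a,b)_5: α=-2, u≡1; β=0, v≡2 (mod 5); (1|5)=+1, (2|5)=-1; sign (−1)^0·+1^0·-1^-2 = +1.
(a,b)_23: α=-2, u≡5; β=-2, v≡8 (mod 23); (5|23)=-1, (8|23)=+1; sign (−1)^0·-1^-2·+1^-2 = +1.
(a,b)_11: α=2, u≡7; β=1, v≡4 (mod 11); (7|11)=-1, (4|11)=+1; sign (−1)^0·-1^1·+1^2 = -1.
(a,b)_13: α=3, u≡9; β=2, v≡5 (mod 13); (9|13)=+1, (5|13)=-1; sign (−1)^0·+1^2·-1^3 = -1.
(a,b)_7: α=5, u≡4; β=4, v≡1 (mod 7); (4|7)=+1, (1|7)=+1; sign (−1)^0·+1^4·+1^5 = +1.
(a,b)_3: α=7, u≡2; β=3, v≡1 (mod 3); (2|3)=-1, (1|3)=+1; sign (−1)^1·-1^3·+1^7 = +1.
(a,b)_∞: sgn(546)=+, sgn(-21318)=−, so +1.
(a,b)_17: α=4, u≡15; β=3, v≡4 (mod 17); (15|17)=+1, (4|17)=+1; sign (−1)^0·+1^3·+1^4 = +1.
(a,b)_2: α=7, β=1; u≡1, v≡5 (mod 8); ε(u)ε(v)=0·0, αω(v)=7·1, βω(u)=1·0; sum ≡ 1  ⇒  -1.
(546, -21318 / ℚ) ramifies at {2, 11, 13, 19}: a division algebra.

[2, 11, 13, 19]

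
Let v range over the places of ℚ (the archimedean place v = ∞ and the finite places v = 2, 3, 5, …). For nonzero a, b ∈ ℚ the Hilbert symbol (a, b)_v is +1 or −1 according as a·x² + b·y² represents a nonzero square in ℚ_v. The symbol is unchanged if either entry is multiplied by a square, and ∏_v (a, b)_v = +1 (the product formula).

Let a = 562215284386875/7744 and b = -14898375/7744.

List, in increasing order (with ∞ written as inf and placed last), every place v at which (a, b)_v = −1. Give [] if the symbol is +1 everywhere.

[7, 29]

Mod squares: a ≡ 474411, b ≡ -66215. Check v ∈ {∞, 2, 3, 5, 7, 11, 17, 19, 29, 41}.
v=41: a=41^1·(≡5), b=41^1·(≡23) mod 41; (5|41)=+1, (23|41)=+1; (−1)^{1·1·20}·(+1)^1·(+1)^1 = +1.
v=7: a=7^1·(≡3), b=7^0·(≡6) mod 7; (3|7)=-1, (6|7)=-1; (−1)^{1·0·3}·(-1)^0·(-1)^1 = -1.
v=29: a=29^1·(≡12), b=29^0·(≡27) mod 29; (12|29)=-1, (27|29)=-1; (−1)^{1·0·14}·(-1)^0·(-1)^1 = -1.
v=11: a=11^-2·(≡1), b=11^-2·(≡4) mod 11; (1|11)=+1, (4|11)=+1; (−1)^{-2·-2·5}·(+1)^-2·(+1)^-2 = +1.
v=17: a=17^2·(≡4), b=17^1·(≡1) mod 17; (4|17)=+1, (1|17)=+1; (−1)^{2·1·8}·(+1)^1·(+1)^2 = +1.
v=2: v_2(a)=-6, v_2(b)=-6; units ≡ 3, 1 (mod 8); ε·ε+αω+βω = 1·0+-6·0+-6·1 ≡ 0  ⇒  (a,b)_2 = +1.
v=5: a=5^4·(≡1), b=5^3·(≡2) mod 5; (1|5)=+1, (2|5)=-1; (−1)^{4·3·2}·(+1)^3·(-1)^4 = +1.
v=∞: 474411 > 0 and -66215 < 0  ⇒  (a,b)_∞ = +1.
v=3: a=3^9·(≡1), b=3^2·(≡1) mod 3; (1|3)=+1, (1|3)=+1; (−1)^{9·2·1}·(+1)^2·(+1)^9 = +1.
v=19: a=19^1·(≡18), b=19^1·(≡16) mod 19; (18|19)=-1, (16|19)=+1; (−1)^{1·1·9}·(-1)^1·(+1)^1 = +1.
Ram(474411, -66215) = {7, 29}; no ℚ_7-point on the conic.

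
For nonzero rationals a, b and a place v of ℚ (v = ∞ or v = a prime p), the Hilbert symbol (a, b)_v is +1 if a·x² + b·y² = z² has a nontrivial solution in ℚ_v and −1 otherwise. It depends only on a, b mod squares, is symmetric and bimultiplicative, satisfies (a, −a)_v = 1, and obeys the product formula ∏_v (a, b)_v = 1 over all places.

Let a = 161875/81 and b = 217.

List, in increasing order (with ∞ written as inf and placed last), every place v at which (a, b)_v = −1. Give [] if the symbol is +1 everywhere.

[31, 37]

Mod squares: a ≡ 259, b ≡ 217. Check v ∈ {∞, 2, 3, 5, 7, 31, 37}.
v=2: v_2(a)=0, v_2(b)=0; units ≡ 3, 1 (mod 8); ε·ε+αω+βω = 1·0+0·0+0·1 ≡ 0  ⇒  (a,b)_2 = +1.
v=7: a=7^1·(≡1), b=7^1·(≡3) mod 7; (1|7)=+1, (3|7)=-1; (−1)^{1·1·3}·(+1)^1·(-1)^1 = +1.
v=3: a=3^-4·(≡1), b=3^0·(≡1) mod 3; (1|3)=+1, (1|3)=+1; (−1)^{-4·0·1}·(+1)^0·(+1)^-4 = +1.
v=37: a=37^1·(≡33), b=37^0·(≡32) mod 37; (33|37)=+1, (32|37)=-1; (−1)^{1·0·18}·(+1)^0·(-1)^1 = -1.
v=5: a=5^4·(≡4), b=5^0·(≡2) mod 5; (4|5)=+1, (2|5)=-1; (−1)^{4·0·2}·(+1)^0·(-1)^4 = +1.
v=∞: 259 > 0 and 217 > 0  ⇒  (a,b)_∞ = +1.
v=31: a=31^0·(≡29), b=31^1·(≡7) mod 31; (29|31)=-1, (7|31)=+1; (−1)^{0·1·15}·(-1)^1·(+1)^0 = -1.
(259, 217 / ℚ) ramifies at {31, 37}: a division algebra.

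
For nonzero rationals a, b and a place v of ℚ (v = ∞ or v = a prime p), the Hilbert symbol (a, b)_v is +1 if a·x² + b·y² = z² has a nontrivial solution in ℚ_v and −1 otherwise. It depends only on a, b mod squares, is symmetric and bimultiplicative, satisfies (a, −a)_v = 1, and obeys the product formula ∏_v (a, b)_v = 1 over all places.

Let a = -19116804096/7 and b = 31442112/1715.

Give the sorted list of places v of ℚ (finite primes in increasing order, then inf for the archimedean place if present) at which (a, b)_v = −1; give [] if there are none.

[5, 17]

(a, b) ≡ (-238, 11305) mod (ℚ^×)²; places V = {2, 3, 5, 7, 13, 17, 19, ∞}.
(a,b)_19: α=2, u≡7; β=1, v≡1 (mod 19); (7|19)=+1, (1|19)=+1; sign (−1)^0·+1^1·+1^2 = +1.
(a,b)_2: α=11, β=6; u≡1, v≡1 (mod 8); ε(u)ε(v)=0·0, αω(v)=11·0, βω(u)=6·0; sum ≡ 0  ⇒  +1.
(a,b)_17: α=1, u≡12; β=1, v≡15 (mod 17); (12|17)=-1, (15|17)=+1; sign (−1)^0·-1^1·+1^1 = -1.
(a,b)_13: α=2, u≡4; β=2, v≡8 (mod 13); (4|13)=+1, (8|13)=-1; sign (−1)^0·+1^2·-1^2 = +1.
(a,b)_5: α=0, u≡2; β=-1, v≡4 (mod 5); (2|5)=-1, (4|5)=+1; sign (−1)^0·-1^-1·+1^0 = -1.
(a,b)_3: α=2, u≡2; β=2, v≡1 (mod 3); (2|3)=-1, (1|3)=+1; sign (−1)^0·-1^2·+1^2 = +1.
(a,b)_∞: sgn(-238)=−, sgn(11305)=+, so +1.
(a,b)_7: α=-1, u≡2; β=-3, v≡6 (mod 7); (2|7)=+1, (6|7)=-1; sign (−1)^1·+1^-3·-1^-1 = +1.
Ram(-238, 11305) = {5, 17}; no ℚ_5-point on the conic.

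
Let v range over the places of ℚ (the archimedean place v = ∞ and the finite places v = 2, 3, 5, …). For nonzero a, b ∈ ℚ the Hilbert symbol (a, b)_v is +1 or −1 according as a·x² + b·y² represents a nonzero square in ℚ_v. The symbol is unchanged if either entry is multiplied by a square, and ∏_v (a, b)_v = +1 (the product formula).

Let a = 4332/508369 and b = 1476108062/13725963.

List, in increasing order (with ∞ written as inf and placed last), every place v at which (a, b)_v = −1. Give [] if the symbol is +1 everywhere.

Mod squares: a ≡ 3, b ≡ 14586. Check v ∈ {∞, 2, 3, 11, 13, 17, 19, 23, 29, 31}.
v=31: a=31^-2·(≡27), b=31^-2·(≡19) mod 31; (27|31)=-1, (19|31)=+1; (−1)^{-2·-2·15}·(-1)^-2·(+1)^-2 = +1.
v=23: a=23^-2·(≡3), b=23^-2·(≡3) mod 23; (3|23)=+1, (3|23)=+1; (−1)^{-2·-2·11}·(+1)^-2·(+1)^-2 = +1.
v=17: a=17^0·(≡14), b=17^1·(≡4) mod 17; (14|17)=-1, (4|17)=+1; (−1)^{0·1·8}·(-1)^1·(+1)^0 = -1.
v=19: a=19^2·(≡10), b=19^2·(≡14) mod 19; (10|19)=-1, (14|19)=-1; (−1)^{2·2·9}·(-1)^2·(-1)^2 = +1.
v=∞: 3 > 0 and 14586 > 0  ⇒  (a,b)_∞ = +1.
v=2: v_2(a)=2, v_2(b)=1; units ≡ 3, 5 (mod 8); ε·ε+αω+βω = 1·0+2·1+1·1 ≡ 1  ⇒  (a,b)_2 = -1.
v=11: a=11^0·(≡5), b=11^1·(≡10) mod 11; (5|11)=+1, (10|11)=-1; (−1)^{0·1·5}·(+1)^1·(-1)^0 = +1.
v=3: a=3^1·(≡1), b=3^-3·(≡2) mod 3; (1|3)=+1, (2|3)=-1; (−1)^{1·-3·1}·(+1)^-3·(-1)^1 = +1.
v=13: a=13^0·(≡4), b=13^1·(≡4) mod 13; (4|13)=+1, (4|13)=+1; (−1)^{0·1·6}·(+1)^1·(+1)^0 = +1.
v=29: a=29^0·(≡18), b=29^2·(≡22) mod 29; (18|29)=-1, (22|29)=+1; (−1)^{0·2·14}·(-1)^2·(+1)^0 = +1.
(3, 14586 / ℚ) ramifies at {2, 17}: a division algebra.

[2, 17]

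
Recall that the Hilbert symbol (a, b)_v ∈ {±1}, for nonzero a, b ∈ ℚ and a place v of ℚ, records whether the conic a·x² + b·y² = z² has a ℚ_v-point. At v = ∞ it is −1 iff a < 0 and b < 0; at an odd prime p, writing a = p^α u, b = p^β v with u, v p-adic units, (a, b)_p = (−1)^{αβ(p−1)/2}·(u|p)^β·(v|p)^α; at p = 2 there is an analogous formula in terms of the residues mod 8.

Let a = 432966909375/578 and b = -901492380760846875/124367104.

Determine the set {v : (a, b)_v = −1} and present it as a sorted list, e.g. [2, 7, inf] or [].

Mod squares: a ≡ 110, b ≡ -195. Check v ∈ {∞, 2, 3, 5, 7, 11, 13, 17, 19, 41}.
v=∞: 110 > 0 and -195 < 0  ⇒  (a,b)_∞ = +1.
v=17: a=17^-2·(≡8), b=17^-2·(≡2) mod 17; (8|17)=+1, (2|17)=+1; (−1)^{-2·-2·8}·(+1)^-2·(+1)^-2 = +1.
v=11: a=11^1·(≡10), b=11^4·(≡9) mod 11; (10|11)=-1, (9|11)=+1; (−1)^{1·4·5}·(-1)^4·(+1)^1 = +1.
v=13: a=13^4·(≡6), b=13^5·(≡6) mod 13; (6|13)=-1, (6|13)=-1; (−1)^{4·5·6}·(-1)^5·(-1)^4 = -1.
v=2: v_2(a)=-1, v_2(b)=-8; units ≡ 7, 5 (mod 8); ε·ε+αω+βω = 1·0+-1·1+-8·0 ≡ 1  ⇒  (a,b)_2 = -1.
v=19: a=19^0·(≡8), b=19^2·(≡14) mod 19; (8|19)=-1, (14|19)=-1; (−1)^{0·2·9}·(-1)^2·(-1)^0 = +1.
v=5: a=5^5·(≡2), b=5^5·(≡1) mod 5; (2|5)=-1, (1|5)=+1; (−1)^{5·5·2}·(-1)^5·(+1)^5 = -1.
v=7: a=7^2·(≡6), b=7^2·(≡4) mod 7; (6|7)=-1, (4|7)=+1; (−1)^{2·2·3}·(-1)^2·(+1)^2 = +1.
v=41: a=41^0·(≡24), b=41^-2·(≡21) mod 41; (24|41)=-1, (21|41)=+1; (−1)^{0·-2·20}·(-1)^-2·(+1)^0 = +1.
v=3: a=3^2·(≡2), b=3^1·(≡1) mod 3; (2|3)=-1, (1|3)=+1; (−1)^{2·1·1}·(-1)^1·(+1)^2 = -1.
|Ram(110, -195)| = 4, even; anisotropic at {2, 3, 5, 13}.

[2, 3, 5, 13]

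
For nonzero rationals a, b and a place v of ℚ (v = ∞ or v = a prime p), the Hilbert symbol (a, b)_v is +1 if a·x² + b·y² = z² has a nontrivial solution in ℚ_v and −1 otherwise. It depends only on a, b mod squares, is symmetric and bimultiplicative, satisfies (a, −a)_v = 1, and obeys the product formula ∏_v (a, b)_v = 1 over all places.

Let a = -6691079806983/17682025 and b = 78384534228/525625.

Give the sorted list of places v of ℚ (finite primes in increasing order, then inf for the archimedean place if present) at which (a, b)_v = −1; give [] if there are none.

[11, 41]

(a, b) ≡ (-23903, 2173) mod (ℚ^×)²; places V = {2, 3, 5, 7, 11, 13, 29, 41, 53, ∞}.
(a,b)_2: α=0, β=2; u≡1, v≡5 (mod 8); ε(u)ε(v)=0·0, αω(v)=0·1, βω(u)=2·0; sum ≡ 0  ⇒  +1.
(a,b)_29: α=-4, u≡7; β=-2, v≡17 (mod 29); (7|29)=+1, (17|29)=-1; sign (−1)^0·+1^-2·-1^-4 = +1.
(a,b)_∞: sgn(-23903)=−, sgn(2173)=+, so +1.
(a,b)_53: α=1, u≡51; β=1, v≡41 (mod 53); (51|53)=-1, (41|53)=-1; sign (−1)^0·-1^1·-1^1 = +1.
(a,b)_11: α=3, u≡5; β=2, v≡8 (mod 11); (5|11)=+1, (8|11)=-1; sign (−1)^0·+1^2·-1^3 = -1.
(a,b)_3: α=4, u≡1; β=2, v≡1 (mod 3); (1|3)=+1, (1|3)=+1; sign (−1)^0·+1^2·+1^4 = +1.
(a,b)_5: α=-2, u≡2; β=-4, v≡3 (mod 5); (2|5)=-1, (3|5)=-1; sign (−1)^0·-1^-4·-1^-2 = +1.
(a,b)_41: α=1, u≡10; β=1, v≡17 (mod 41); (10|41)=+1, (17|41)=-1; sign (−1)^0·+1^1·-1^1 = -1.
(a,b)_13: α=4, u≡10; β=2, v≡8 (mod 13); (10|13)=+1, (8|13)=-1; sign (−1)^0·+1^2·-1^4 = +1.
(a,b)_7: α=0, u≡4; β=2, v≡3 (mod 7); (4|7)=+1, (3|7)=-1; sign (−1)^0·+1^2·-1^0 = +1.
Ram(-23903, 2173) = {11, 41}; no ℚ_11-point on the conic.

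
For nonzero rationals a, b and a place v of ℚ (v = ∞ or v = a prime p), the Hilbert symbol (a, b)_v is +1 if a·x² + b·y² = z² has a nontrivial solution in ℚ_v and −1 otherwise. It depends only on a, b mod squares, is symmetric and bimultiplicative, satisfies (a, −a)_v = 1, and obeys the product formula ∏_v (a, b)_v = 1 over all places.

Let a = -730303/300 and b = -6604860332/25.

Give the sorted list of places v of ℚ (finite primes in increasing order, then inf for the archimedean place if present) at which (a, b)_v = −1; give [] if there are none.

[7, inf]

(a, b) ≡ (-21, -323) mod (ℚ^×)²; places V = {2, 3, 5, 7, 17, 19, ∞}.
(a,b)_∞: sgn(-21)=−, sgn(-323)=−, so -1.
(a,b)_2: α=-2, β=2; u≡3, v≡5 (mod 8); ε(u)ε(v)=1·0, αω(v)=-2·1, βω(u)=2·1; sum ≡ 0  ⇒  +1.
(a,b)_5: α=-2, u≡1; β=-2, v≡3 (mod 5); (1|5)=+1, (3|5)=-1; sign (−1)^0·+1^-2·-1^-2 = +1.
(a,b)_7: α=1, u≡1; β=2, v≡6 (mod 7); (1|7)=+1, (6|7)=-1; sign (−1)^0·+1^2·-1^1 = -1.
(a,b)_19: α=2, u≡7; β=3, v≡8 (mod 19); (7|19)=+1, (8|19)=-1; sign (−1)^0·+1^3·-1^2 = +1.
(a,b)_3: α=-1, u≡2; β=0, v≡1 (mod 3); (2|3)=-1, (1|3)=+1; sign (−1)^0·-1^0·+1^-1 = +1.
(a,b)_17: α=2, u≡16; β=3, v≡8 (mod 17); (16|17)=+1, (8|17)=+1; sign (−1)^0·+1^3·+1^2 = +1.
(-21, -323 / ℚ) ramifies at {7, ∞}: a division algebra.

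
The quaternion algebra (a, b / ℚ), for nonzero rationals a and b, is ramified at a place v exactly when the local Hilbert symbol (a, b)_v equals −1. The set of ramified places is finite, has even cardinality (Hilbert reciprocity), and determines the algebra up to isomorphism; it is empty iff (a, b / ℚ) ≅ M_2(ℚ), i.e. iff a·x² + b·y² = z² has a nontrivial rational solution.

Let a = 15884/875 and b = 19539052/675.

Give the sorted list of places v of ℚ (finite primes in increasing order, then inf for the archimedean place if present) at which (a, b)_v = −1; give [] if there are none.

Mod squares: a ≡ 385, b ≡ 15249. Check v ∈ {∞, 2, 3, 5, 7, 11, 13, 17, 19, 23, 31}.
v=17: a=17^0·(≡5), b=17^1·(≡13) mod 17; (5|17)=-1, (13|17)=+1; (−1)^{0·1·8}·(-1)^1·(+1)^0 = -1.
v=11: a=11^1·(≡6), b=11^0·(≡4) mod 11; (6|11)=-1, (4|11)=+1; (−1)^{1·0·5}·(-1)^0·(+1)^1 = +1.
v=∞: 385 > 0 and 15249 > 0  ⇒  (a,b)_∞ = +1.
v=7: a=7^-1·(≡6), b=7^0·(≡5) mod 7; (6|7)=-1, (5|7)=-1; (−1)^{-1·0·3}·(-1)^0·(-1)^-1 = -1.
v=5: a=5^-3·(≡2), b=5^-2·(≡1) mod 5; (2|5)=-1, (1|5)=+1; (−1)^{-3·-2·2}·(-1)^-2·(+1)^-3 = +1.
v=2: v_2(a)=2, v_2(b)=2; units ≡ 1, 1 (mod 8); ε·ε+αω+βω = 0·0+2·0+2·0 ≡ 0  ⇒  (a,b)_2 = +1.
v=3: a=3^0·(≡1), b=3^-3·(≡1) mod 3; (1|3)=+1, (1|3)=+1; (−1)^{0·-3·1}·(+1)^-3·(+1)^0 = +1.
v=31: a=31^0·(≡15), b=31^2·(≡5) mod 31; (15|31)=-1, (5|31)=+1; (−1)^{0·2·15}·(-1)^2·(+1)^0 = +1.
v=19: a=19^2·(≡6), b=19^0·(≡6) mod 19; (6|19)=+1, (6|19)=+1; (−1)^{2·0·9}·(+1)^0·(+1)^2 = +1.
v=13: a=13^0·(≡6), b=13^1·(≡4) mod 13; (6|13)=-1, (4|13)=+1; (−1)^{0·1·6}·(-1)^1·(+1)^0 = -1.
v=23: a=23^0·(≡14), b=23^1·(≡11) mod 23; (14|23)=-1, (11|23)=-1; (−1)^{0·1·11}·(-1)^1·(-1)^0 = -1.
|Ram(385, 15249)| = 4, even; anisotropic at {7, 13, 17, 23}.

[7, 13, 17, 23]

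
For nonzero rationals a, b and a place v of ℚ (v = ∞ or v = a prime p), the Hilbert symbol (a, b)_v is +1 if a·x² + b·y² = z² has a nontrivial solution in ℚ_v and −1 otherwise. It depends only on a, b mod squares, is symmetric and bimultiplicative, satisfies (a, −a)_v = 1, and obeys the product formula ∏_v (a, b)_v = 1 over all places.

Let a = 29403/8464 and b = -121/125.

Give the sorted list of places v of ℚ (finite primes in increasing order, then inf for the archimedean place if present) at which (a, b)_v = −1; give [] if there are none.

Mod squares: a ≡ 3, b ≡ -5. Check v ∈ {∞, 2, 3, 5, 11, 23}.
v=3: a=3^5·(≡1), b=3^0·(≡1) mod 3; (1|3)=+1, (1|3)=+1; (−1)^{5·0·1}·(+1)^0·(+1)^5 = +1.
v=∞: 3 > 0 and -5 < 0  ⇒  (a,b)_∞ = +1.
v=11: a=11^2·(≡9), b=11^2·(≡8) mod 11; (9|11)=+1, (8|11)=-1; (−1)^{2·2·5}·(+1)^2·(-1)^2 = +1.
v=5: a=5^0·(≡2), b=5^-3·(≡4) mod 5; (2|5)=-1, (4|5)=+1; (−1)^{0·-3·2}·(-1)^-3·(+1)^0 = -1.
v=2: v_2(a)=-4, v_2(b)=0; units ≡ 3, 3 (mod 8); ε·ε+αω+βω = 1·1+-4·1+0·1 ≡ 1  ⇒  (a,b)_2 = -1.
v=23: a=23^-2·(≡2), b=23^0·(≡4) mod 23; (2|23)=+1, (4|23)=+1; (−1)^{-2·0·11}·(+1)^0·(+1)^-2 = +1.
|Ram(3, -5)| = 2, even; anisotropic at {2, 5}.

[2, 5]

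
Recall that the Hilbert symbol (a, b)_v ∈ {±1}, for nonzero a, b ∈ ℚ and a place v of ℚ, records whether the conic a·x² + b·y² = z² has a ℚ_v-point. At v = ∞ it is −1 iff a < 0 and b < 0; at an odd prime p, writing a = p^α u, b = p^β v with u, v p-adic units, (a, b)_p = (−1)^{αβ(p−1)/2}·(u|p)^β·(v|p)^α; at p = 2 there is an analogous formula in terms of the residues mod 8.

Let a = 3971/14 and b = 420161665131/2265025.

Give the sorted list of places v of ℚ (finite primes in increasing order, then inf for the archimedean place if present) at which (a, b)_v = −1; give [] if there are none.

(a, b) ≡ (154, 19) mod (ℚ^×)²; places V = {2, 3, 5, 7, 11, 13, 19, 31, 41, 43, ∞}.
(a,b)_31: α=0, u≡29; β=2, v≡10 (mod 31); (29|31)=-1, (10|31)=+1; sign (−1)^0·-1^2·+1^0 = +1.
(a,b)_13: α=0, u≡6; β=2, v≡5 (mod 13); (6|13)=-1, (5|13)=-1; sign (−1)^0·-1^2·-1^0 = +1.
(a,b)_5: α=0, u≡4; β=-2, v≡1 (mod 5); (4|5)=+1, (1|5)=+1; sign (−1)^0·+1^-2·+1^0 = +1.
(a,b)_11: α=1, u≡3; β=0, v≡8 (mod 11); (3|11)=+1, (8|11)=-1; sign (−1)^0·+1^0·-1^1 = -1.
(a,b)_∞: sgn(154)=+, sgn(19)=+, so +1.
(a,b)_43: α=0, u≡41; β=-2, v≡28 (mod 43); (41|43)=+1, (28|43)=-1; sign (−1)^0·+1^-2·-1^0 = +1.
(a,b)_3: α=0, u≡1; β=4, v≡1 (mod 3); (1|3)=+1, (1|3)=+1; sign (−1)^0·+1^4·+1^0 = +1.
(a,b)_19: α=2, u≡13; β=1, v≡7 (mod 19); (13|19)=-1, (7|19)=+1; sign (−1)^0·-1^1·+1^2 = -1.
(a,b)_7: α=-1, u≡1; β=-2, v≡3 (mod 7); (1|7)=+1, (3|7)=-1; sign (−1)^0·+1^-2·-1^-1 = -1.
(a,b)_41: α=0, u≡23; β=2, v≡24 (mod 41); (23|41)=+1, (24|41)=-1; sign (−1)^0·+1^2·-1^0 = +1.
(a,b)_2: α=-1, β=0; u≡5, v≡3 (mod 8); ε(u)ε(v)=0·1, αω(v)=-1·1, βω(u)=0·1; sum ≡ 1  ⇒  -1.
|Ram(154, 19)| = 4, even; anisotropic at {2, 7, 11, 19}.

[2, 7, 11, 19]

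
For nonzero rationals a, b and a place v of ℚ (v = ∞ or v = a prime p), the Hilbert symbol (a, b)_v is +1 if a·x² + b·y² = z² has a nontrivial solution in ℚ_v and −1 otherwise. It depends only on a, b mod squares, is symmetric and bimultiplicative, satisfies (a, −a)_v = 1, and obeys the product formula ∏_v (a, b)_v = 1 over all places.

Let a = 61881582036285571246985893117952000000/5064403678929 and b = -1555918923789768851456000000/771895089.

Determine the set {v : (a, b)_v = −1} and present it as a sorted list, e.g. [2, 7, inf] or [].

[2, 13, 19, 23]

(a, b) ≡ (1263130583, -4301) mod (ℚ^×)²; places V = {2, 3, 5, 7, 11, 13, 17, 19, 23, 29, 41, ∞}.
(a,b)_7: α=-6, u≡4; β=-6, v≡2 (mod 7); (4|7)=+1, (2|7)=+1; sign (−1)^0·+1^-6·+1^-6 = +1.
(a,b)_13: α=3, u≡6; β=2, v≡6 (mod 13); (6|13)=-1, (6|13)=-1; sign (−1)^0·-1^2·-1^3 = -1.
(a,b)_29: α=3, u≡1; β=2, v≡1 (mod 29); (1|29)=+1, (1|29)=+1; sign (−1)^0·+1^2·+1^3 = +1.
(a,b)_23: α=3, u≡22; β=1, v≡11 (mod 23); (22|23)=-1, (11|23)=-1; sign (−1)^1·-1^1·-1^3 = -1.
(a,b)_11: α=1, u≡2; β=1, v≡3 (mod 11); (2|11)=-1, (3|11)=+1; sign (−1)^1·-1^1·+1^1 = +1.
(a,b)_2: α=36, β=28; u≡7, v≡3 (mod 8); ε(u)ε(v)=1·1, αω(v)=36·1, βω(u)=28·0; sum ≡ 1  ⇒  -1.
(a,b)_19: α=3, u≡8; β=2, v≡12 (mod 19); (8|19)=-1, (12|19)=-1; sign (−1)^0·-1^2·-1^3 = -1.
(a,b)_17: α=1, u≡15; β=1, v≡2 (mod 17); (15|17)=+1, (2|17)=+1; sign (−1)^0·+1^1·+1^1 = +1.
(a,b)_3: α=-16, u≡2; β=-8, v≡1 (mod 3); (2|3)=-1, (1|3)=+1; sign (−1)^0·-1^-8·+1^-16 = +1.
(a,b)_5: α=6, u≡2; β=6, v≡4 (mod 5); (2|5)=-1, (4|5)=+1; sign (−1)^0·-1^6·+1^6 = +1.
(a,b)_41: α=3, u≡7; β=2, v≡4 (mod 41); (7|41)=-1, (4|41)=+1; sign (−1)^0·-1^2·+1^3 = +1.
(a,b)_∞: sgn(1263130583)=+, sgn(-4301)=−, so +1.
Ram(1263130583, -4301) = {2, 13, 19, 23}; no ℚ_2-point on the conic.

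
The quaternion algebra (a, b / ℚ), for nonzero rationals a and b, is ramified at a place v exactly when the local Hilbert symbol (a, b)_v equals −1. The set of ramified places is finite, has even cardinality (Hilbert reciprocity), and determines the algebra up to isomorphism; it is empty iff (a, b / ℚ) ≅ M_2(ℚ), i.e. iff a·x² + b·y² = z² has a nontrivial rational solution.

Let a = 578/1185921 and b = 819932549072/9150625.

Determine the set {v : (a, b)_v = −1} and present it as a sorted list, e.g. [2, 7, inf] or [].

(a, b) ≡ (2, 437) mod (ℚ^×)²; places V = {2, 3, 5, 7, 11, 13, 17, 19, 23, ∞}.
(a,b)_7: α=0, u≡2; β=4, v≡5 (mod 7); (2|7)=+1, (5|7)=-1; sign (−1)^0·+1^4·-1^0 = +1.
(a,b)_19: α=0, u≡15; β=1, v≡4 (mod 19); (15|19)=-1, (4|19)=+1; sign (−1)^0·-1^1·+1^0 = -1.
(a,b)_5: α=0, u≡3; β=-4, v≡2 (mod 5); (3|5)=-1, (2|5)=-1; sign (−1)^0·-1^-4·-1^0 = +1.
(a,b)_17: α=2, u≡2; β=2, v≡14 (mod 17); (2|17)=+1, (14|17)=-1; sign (−1)^0·+1^2·-1^2 = +1.
(a,b)_23: α=0, u≡4; β=1, v≡21 (mod 23); (4|23)=+1, (21|23)=-1; sign (−1)^0·+1^1·-1^0 = +1.
(a,b)_11: α=-4, u≡7; β=-4, v≡6 (mod 11); (7|11)=-1, (6|11)=-1; sign (−1)^0·-1^-4·-1^-4 = +1.
(a,b)_∞: sgn(2)=+, sgn(437)=+, so +1.
(a,b)_3: α=-4, u≡2; β=0, v≡2 (mod 3); (2|3)=-1, (2|3)=-1; sign (−1)^0·-1^0·-1^-4 = +1.
(a,b)_13: α=0, u≡5; β=2, v≡8 (mod 13); (5|13)=-1, (8|13)=-1; sign (−1)^0·-1^2·-1^0 = +1.
(a,b)_2: α=1, β=4; u≡1, v≡5 (mod 8); ε(u)ε(v)=0·0, αω(v)=1·1, βω(u)=4·0; sum ≡ 1  ⇒  -1.
Ram(2, 437) = {2, 19}; no ℚ_2-point on the conic.

[2, 19]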